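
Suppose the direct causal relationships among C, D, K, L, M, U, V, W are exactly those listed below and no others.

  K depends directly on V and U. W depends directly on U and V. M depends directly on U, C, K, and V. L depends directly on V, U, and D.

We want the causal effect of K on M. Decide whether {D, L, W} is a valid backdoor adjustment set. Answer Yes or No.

Backdoor paths from K to M (paths whose first edge points into K):
  P1: K <- V -> M
  P2: K <- V -> L <- U -> M
  P3: K <- V -> W <- U -> M
  P4: K <- U -> M
  P5: K <- U -> L <- V -> M
  P6: K <- U -> W <- V -> M
Condition 1 (no descendant of K in the set): holds — descendants of K are {M}; none are in {D, L, W}.
Condition 2 (every backdoor path blocked by {D, L, W}):
  P1: open — no interior node is in the conditioning set.
  P2: open — collider(s) L are conditioned on (or have a conditioned descendant) and no non-collider on the path is in the set.
  P3: open — collider(s) W are conditioned on (or have a conditioned descendant) and no non-collider on the path is in the set.
  P4: open — no interior node is in the conditioning set.
  P5: open — collider(s) L are conditioned on (or have a conditioned descendant) and no non-collider on the path is in the set.
  P6: open — collider(s) W are conditioned on (or have a conditioned descendant) and no non-collider on the path is in the set.
{D, L, W} does not satisfy the backdoor criterion.

No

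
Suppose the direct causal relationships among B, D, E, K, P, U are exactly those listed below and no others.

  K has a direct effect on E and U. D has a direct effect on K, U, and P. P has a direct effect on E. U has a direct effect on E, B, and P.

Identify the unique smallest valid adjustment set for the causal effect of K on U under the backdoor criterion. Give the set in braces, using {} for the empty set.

{D}

Variables eligible for adjustment (non-descendants of K, excluding K and U): {D}.
Backdoor paths from K to U:
  P1: K <- D -> U
  P2: K <- D -> P <- U
  P3: K <- D -> P -> E <- U
The empty set is not sufficient: P1 (K <- D -> U) has no collider blocking it and no conditioned non-collider, so it is open.
Try {D}:
  P1: blocked at fork node D ∈ conditioning set.
  P2: blocked at fork node D ∈ conditioning set.
  P3: blocked at fork node D ∈ conditioning set.
{D} contains no descendant of K and blocks every backdoor path.
{D} is the unique smallest valid adjustment set.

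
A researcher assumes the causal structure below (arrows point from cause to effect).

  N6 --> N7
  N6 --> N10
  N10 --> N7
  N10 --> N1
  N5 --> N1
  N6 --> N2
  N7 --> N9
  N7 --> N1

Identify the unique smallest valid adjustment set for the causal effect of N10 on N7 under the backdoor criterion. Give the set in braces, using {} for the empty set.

Variables eligible for adjustment (non-descendants of N10, excluding N10 and N7): {N2, N5, N6}.
Backdoor paths from N10 to N7:
  P1: N10 <- N6 -> N7
The empty set is not sufficient: P1 (N10 <- N6 -> N7) has no collider blocking it and no conditioned non-collider, so it is open.
Try {N6}:
  P1: blocked at fork node N6 ∈ conditioning set.
{N6} contains no descendant of N10 and blocks every backdoor path.
No other singleton works — e.g. {N5} leaves P1 open — so {N6} is the unique smallest valid adjustment set.

{N6}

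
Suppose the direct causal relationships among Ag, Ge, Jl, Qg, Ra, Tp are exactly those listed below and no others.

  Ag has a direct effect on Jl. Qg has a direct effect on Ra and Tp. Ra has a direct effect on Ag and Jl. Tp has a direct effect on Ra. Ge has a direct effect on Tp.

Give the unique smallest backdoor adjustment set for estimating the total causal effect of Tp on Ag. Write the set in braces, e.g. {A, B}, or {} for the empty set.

Variables eligible for adjustment (non-descendants of Tp, excluding Tp and Ag): {Ge, Qg}.
Backdoor paths from Tp to Ag:
  P1: Tp <- Qg -> Ra -> Ag
  P2: Tp <- Qg -> Ra -> Jl <- Ag
The empty set is not sufficient: P1 (Tp <- Qg -> Ra -> Ag) has no collider blocking it and no conditioned non-collider, so it is open.
Try {Qg}:
  P1: blocked at fork node Qg ∈ conditioning set.
  P2: blocked at fork node Qg ∈ conditioning set.
{Qg} contains no descendant of Tp and blocks every backdoor path.
No other singleton works — e.g. {Ge} leaves P1 open — so {Qg} is the unique smallest valid adjustment set.

{Qg}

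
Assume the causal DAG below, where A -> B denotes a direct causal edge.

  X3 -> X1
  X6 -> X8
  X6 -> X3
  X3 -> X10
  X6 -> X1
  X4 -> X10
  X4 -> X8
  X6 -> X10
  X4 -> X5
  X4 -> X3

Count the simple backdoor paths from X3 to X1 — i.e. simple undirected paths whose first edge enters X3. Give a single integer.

A backdoor path from X3 to X1 is any simple undirected path whose first edge points into X3 (i.e. leaves X3 via a parent).
Parents of X3: {X4, X6}.
Enumerating:
  P1: X3 <- X4 -> X8 <- X6 -> X1
  P2: X3 <- X4 -> X10 <- X6 -> X1
  P3: X3 <- X6 -> X1
That exhausts the simple backdoor paths. Count: 3.

3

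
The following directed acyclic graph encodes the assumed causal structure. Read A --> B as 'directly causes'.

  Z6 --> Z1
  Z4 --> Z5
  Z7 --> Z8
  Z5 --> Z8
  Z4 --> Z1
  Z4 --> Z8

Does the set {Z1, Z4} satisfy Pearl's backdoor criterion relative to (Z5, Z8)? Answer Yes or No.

Backdoor paths from Z5 to Z8 (paths whose first edge points into Z5):
  P1: Z5 <- Z4 -> Z8
Condition 1 (no descendant of Z5 in the set): holds — descendants of Z5 are {Z8}; none are in {Z1, Z4}.
Condition 2 (every backdoor path blocked by {Z1, Z4}):
  P1: blocked at fork node Z4 ∈ conditioning set.
{Z1, Z4} satisfies the backdoor criterion.

Yes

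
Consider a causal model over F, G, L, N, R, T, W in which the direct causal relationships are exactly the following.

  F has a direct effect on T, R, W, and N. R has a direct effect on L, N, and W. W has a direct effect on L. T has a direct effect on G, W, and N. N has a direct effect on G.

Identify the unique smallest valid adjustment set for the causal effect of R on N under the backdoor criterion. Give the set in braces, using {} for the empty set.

Variables eligible for adjustment (non-descendants of R, excluding R and N): {F, T}.
Backdoor paths from R to N:
  P1: R <- F -> T -> N
  P2: R <- F -> T -> G <- N
  P3: R <- F -> N
  P4: R <- F -> W <- T -> N
  P5: R <- F -> W <- T -> G <- N
The empty set is not sufficient: P1 (R <- F -> T -> N) has no collider blocking it and no conditioned non-collider, so it is open.
Try {F}:
  P1: blocked at fork node F ∈ conditioning set.
  P2: blocked at fork node F ∈ conditioning set.
  P3: blocked at fork node F ∈ conditioning set.
  P4: blocked at fork node F ∈ conditioning set.
  P5: blocked at fork node F ∈ conditioning set.
{F} contains no descendant of R and blocks every backdoor path.
No other singleton works — e.g. {T} leaves P3 open — so {F} is the unique smallest valid adjustment set.

{F}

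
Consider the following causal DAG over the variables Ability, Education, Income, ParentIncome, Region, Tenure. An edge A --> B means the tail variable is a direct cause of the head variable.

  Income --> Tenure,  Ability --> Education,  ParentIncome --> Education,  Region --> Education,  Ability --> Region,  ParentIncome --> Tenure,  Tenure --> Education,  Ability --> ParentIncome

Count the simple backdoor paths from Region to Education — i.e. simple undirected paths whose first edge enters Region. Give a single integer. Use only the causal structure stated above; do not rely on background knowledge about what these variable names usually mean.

A backdoor path from Region to Education is any simple undirected path whose first edge points into Region (i.e. leaves Region via a parent).
Parents of Region: {Ability}.
Enumerating:
  P1: Region <- Ability -> ParentIncome -> Tenure -> Education
  P2: Region <- Ability -> ParentIncome -> Education
  P3: Region <- Ability -> Education
That exhausts the simple backdoor paths. Count: 3.

3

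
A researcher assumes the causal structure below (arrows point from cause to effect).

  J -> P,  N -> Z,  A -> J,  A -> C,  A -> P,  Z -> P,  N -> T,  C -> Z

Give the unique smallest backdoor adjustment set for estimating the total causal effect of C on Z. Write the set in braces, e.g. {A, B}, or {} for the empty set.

Variables eligible for adjustment (non-descendants of C, excluding C and Z): {A, J, N, T}.
Backdoor paths from C to Z:
  P1: C <- A -> J -> P <- Z
  P2: C <- A -> P <- Z
Each backdoor path contains an unconditioned collider, so every path is already blocked with the empty conditioning set:
  P1: blocked at collider P (neither it nor any descendant is in the conditioning set).
  P2: blocked at collider P (neither it nor any descendant is in the conditioning set).
The empty set is therefore the unique smallest valid set.

{}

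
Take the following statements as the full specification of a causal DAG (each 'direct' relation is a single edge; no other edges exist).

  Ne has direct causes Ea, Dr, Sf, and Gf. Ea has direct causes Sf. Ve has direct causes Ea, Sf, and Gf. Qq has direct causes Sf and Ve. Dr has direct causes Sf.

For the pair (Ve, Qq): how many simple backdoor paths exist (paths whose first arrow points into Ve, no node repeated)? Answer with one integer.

7

A backdoor path from Ve to Qq is any simple undirected path whose first edge points into Ve (i.e. leaves Ve via a parent).
Parents of Ve: {Ea, Gf, Sf}.
Enumerating:
  P1: Ve <- Sf -> Qq
  P2: Ve <- Ea <- Sf -> Qq
  P3: Ve <- Ea -> Ne <- Sf -> Qq
  P4: Ve <- Ea -> Ne <- Dr <- Sf -> Qq
  P5: Ve <- Gf -> Ne <- Sf -> Qq
  P6: Ve <- Gf -> Ne <- Ea <- Sf -> Qq
  P7: Ve <- Gf -> Ne <- Dr <- Sf -> Qq
That exhausts the simple backdoor paths. Count: 7.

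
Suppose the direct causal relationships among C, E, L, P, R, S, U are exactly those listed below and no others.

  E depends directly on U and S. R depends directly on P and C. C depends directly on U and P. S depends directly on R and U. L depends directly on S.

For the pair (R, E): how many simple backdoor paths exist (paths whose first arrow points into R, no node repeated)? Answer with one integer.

4

A backdoor path from R to E is any simple undirected path whose first edge points into R (i.e. leaves R via a parent).
Parents of R: {C, P}.
Enumerating:
  P1: R <- P -> C <- U -> S -> E
  P2: R <- P -> C <- U -> E
  P3: R <- C <- U -> S -> E
  P4: R <- C <- U -> E
That exhausts the simple backdoor paths. Count: 4.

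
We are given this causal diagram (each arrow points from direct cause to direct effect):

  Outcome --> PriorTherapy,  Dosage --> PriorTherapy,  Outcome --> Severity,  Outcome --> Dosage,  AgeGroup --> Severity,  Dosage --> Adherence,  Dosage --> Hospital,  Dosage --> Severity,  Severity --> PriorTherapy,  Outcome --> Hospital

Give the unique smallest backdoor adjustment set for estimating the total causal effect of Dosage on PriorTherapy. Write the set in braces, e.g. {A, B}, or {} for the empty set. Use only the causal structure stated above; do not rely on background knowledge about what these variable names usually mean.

Variables eligible for adjustment (non-descendants of Dosage, excluding Dosage and PriorTherapy): {AgeGroup, Outcome}.
Backdoor paths from Dosage to PriorTherapy:
  P1: Dosage <- Outcome -> Severity -> PriorTherapy
  P2: Dosage <- Outcome -> PriorTherapy
The empty set is not sufficient: P1 (Dosage <- Outcome -> Severity -> PriorTherapy) has no collider blocking it and no conditioned non-collider, so it is open.
Try {Outcome}:
  P1: blocked at fork node Outcome ∈ conditioning set.
  P2: blocked at fork node Outcome ∈ conditioning set.
{Outcome} contains no descendant of Dosage and blocks every backdoor path.
No other singleton works — e.g. {AgeGroup} leaves P1 open — so {Outcome} is the unique smallest valid adjustment set.

{Outcome}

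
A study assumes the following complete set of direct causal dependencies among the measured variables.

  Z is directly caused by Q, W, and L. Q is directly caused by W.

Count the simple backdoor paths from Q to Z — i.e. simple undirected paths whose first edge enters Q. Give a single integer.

1

A backdoor path from Q to Z is any simple undirected path whose first edge points into Q (i.e. leaves Q via a parent).
Parents of Q: {W}.
Enumerating:
  P1: Q <- W -> Z
That exhausts the simple backdoor paths. Count: 1.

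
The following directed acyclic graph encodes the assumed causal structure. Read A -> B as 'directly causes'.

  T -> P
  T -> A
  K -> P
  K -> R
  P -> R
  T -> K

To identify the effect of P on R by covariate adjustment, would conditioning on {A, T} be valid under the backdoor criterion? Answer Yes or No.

Backdoor paths from P to R (paths whose first edge points into P):
  P1: P <- T -> K -> R
  P2: P <- K -> R
Condition 1 (no descendant of P in the set): holds — descendants of P are {R}; none are in {A, T}.
Condition 2 (every backdoor path blocked by {A, T}):
  P1: blocked at fork node T ∈ conditioning set.
  P2: open — no interior node is in the conditioning set.
{A, T} does not satisfy the backdoor criterion.

No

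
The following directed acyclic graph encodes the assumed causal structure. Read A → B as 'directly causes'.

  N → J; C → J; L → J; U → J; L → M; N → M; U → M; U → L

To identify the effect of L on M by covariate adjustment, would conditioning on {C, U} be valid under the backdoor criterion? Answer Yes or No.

Yes

Backdoor paths from L to M (paths whose first edge points into L):
  P1: L <- U -> J <- N -> M
  P2: L <- U -> M
Condition 1 (no descendant of L in the set): holds — descendants of L are {J, M}; none are in {C, U}.
Condition 2 (every backdoor path blocked by {C, U}):
  P1: blocked at fork node U ∈ conditioning set.
  P2: blocked at fork node U ∈ conditioning set.
{C, U} satisfies the backdoor criterion.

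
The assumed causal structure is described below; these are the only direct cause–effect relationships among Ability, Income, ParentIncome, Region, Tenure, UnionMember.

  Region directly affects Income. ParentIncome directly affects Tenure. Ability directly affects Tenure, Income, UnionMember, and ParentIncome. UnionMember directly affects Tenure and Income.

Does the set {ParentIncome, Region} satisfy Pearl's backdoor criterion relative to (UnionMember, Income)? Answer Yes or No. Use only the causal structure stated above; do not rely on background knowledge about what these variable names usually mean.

Backdoor paths from UnionMember to Income (paths whose first edge points into UnionMember):
  P1: UnionMember <- Ability -> Income
Condition 1 (no descendant of UnionMember in the set): holds — descendants of UnionMember are {Income, Tenure}; none are in {ParentIncome, Region}.
Condition 2 (every backdoor path blocked by {ParentIncome, Region}):
  P1: open — no interior node is in the conditioning set.
{ParentIncome, Region} does not satisfy the backdoor criterion.

No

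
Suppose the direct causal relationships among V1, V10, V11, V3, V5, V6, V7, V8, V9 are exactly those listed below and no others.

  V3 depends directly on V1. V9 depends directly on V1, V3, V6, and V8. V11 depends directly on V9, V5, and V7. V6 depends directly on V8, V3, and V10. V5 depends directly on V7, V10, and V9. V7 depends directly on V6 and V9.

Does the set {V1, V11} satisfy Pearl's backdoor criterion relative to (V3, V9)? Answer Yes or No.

No

Backdoor paths from V3 to V9 (paths whose first edge points into V3):
  P1: V3 <- V1 -> V9
Condition 1 (no descendant of V3 in the set): FAILS — V11 is a descendant of V3.
Condition 2 (every backdoor path blocked by {V1, V11}):
  P1: blocked at fork node V1 ∈ conditioning set.
{V1, V11} does not satisfy the backdoor criterion.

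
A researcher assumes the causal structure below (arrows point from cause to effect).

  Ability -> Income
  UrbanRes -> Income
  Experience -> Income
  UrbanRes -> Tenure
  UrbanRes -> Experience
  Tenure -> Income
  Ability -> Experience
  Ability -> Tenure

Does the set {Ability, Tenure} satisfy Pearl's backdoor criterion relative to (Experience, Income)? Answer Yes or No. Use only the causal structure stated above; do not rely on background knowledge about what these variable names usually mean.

Backdoor paths from Experience to Income (paths whose first edge points into Experience):
  P1: Experience <- UrbanRes -> Tenure <- Ability -> Income
  P2: Experience <- UrbanRes -> Tenure -> Income
  P3: Experience <- UrbanRes -> Income
  P4: Experience <- Ability -> Tenure <- UrbanRes -> Income
  P5: Experience <- Ability -> Tenure -> Income
  P6: Experience <- Ability -> Income
Condition 1 (no descendant of Experience in the set): holds — descendants of Experience are {Income}; none are in {Ability, Tenure}.
Condition 2 (every backdoor path blocked by {Ability, Tenure}):
  P1: blocked at fork node Ability ∈ conditioning set.
  P2: blocked at chain node Tenure ∈ conditioning set.
  P3: open — no interior node is in the conditioning set.
  P4: blocked at fork node Ability ∈ conditioning set.
  P5: blocked at fork node Ability ∈ conditioning set.
  P6: blocked at fork node Ability ∈ conditioning set.
{Ability, Tenure} does not satisfy the backdoor criterion.

No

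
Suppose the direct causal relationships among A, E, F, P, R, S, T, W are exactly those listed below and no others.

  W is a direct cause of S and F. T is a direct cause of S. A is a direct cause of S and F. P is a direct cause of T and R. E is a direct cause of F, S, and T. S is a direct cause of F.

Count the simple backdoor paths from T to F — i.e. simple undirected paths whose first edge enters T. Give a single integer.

4

A backdoor path from T to F is any simple undirected path whose first edge points into T (i.e. leaves T via a parent).
Parents of T: {E, P}.
Enumerating:
  P1: T <- E -> S <- A -> F
  P2: T <- E -> S <- W -> F
  P3: T <- E -> S -> F
  P4: T <- E -> F
That exhausts the simple backdoor paths. Count: 4.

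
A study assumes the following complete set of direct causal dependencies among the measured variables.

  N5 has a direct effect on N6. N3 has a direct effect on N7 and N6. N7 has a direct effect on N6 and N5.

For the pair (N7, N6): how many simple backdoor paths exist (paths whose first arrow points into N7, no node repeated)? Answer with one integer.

A backdoor path from N7 to N6 is any simple undirected path whose first edge points into N7 (i.e. leaves N7 via a parent).
Parents of N7: {N3}.
Enumerating:
  P1: N7 <- N3 -> N6
That exhausts the simple backdoor paths. Count: 1.

1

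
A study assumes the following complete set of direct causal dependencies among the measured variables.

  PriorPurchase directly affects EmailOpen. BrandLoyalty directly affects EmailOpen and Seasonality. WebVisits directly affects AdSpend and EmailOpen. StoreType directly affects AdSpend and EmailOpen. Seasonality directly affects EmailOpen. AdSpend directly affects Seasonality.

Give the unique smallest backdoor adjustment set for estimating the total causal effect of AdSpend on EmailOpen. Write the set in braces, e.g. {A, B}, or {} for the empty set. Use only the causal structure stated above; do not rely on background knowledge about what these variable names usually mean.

Variables eligible for adjustment (non-descendants of AdSpend, excluding AdSpend and EmailOpen): {BrandLoyalty, PriorPurchase, StoreType, WebVisits}.
Backdoor paths from AdSpend to EmailOpen:
  P1: AdSpend <- WebVisits -> EmailOpen
  P2: AdSpend <- StoreType -> EmailOpen
The empty set is not sufficient: P1 (AdSpend <- WebVisits -> EmailOpen) has no collider blocking it and no conditioned non-collider, so it is open.
Try {StoreType, WebVisits}:
  P1: blocked at fork node WebVisits ∈ conditioning set.
  P2: blocked at fork node StoreType ∈ conditioning set.
{StoreType, WebVisits} contains no descendant of AdSpend and blocks every backdoor path.
Every element of {StoreType, WebVisits} is needed (dropping StoreType leaves P2 open; dropping WebVisits leaves P1 open), so no proper subset is valid.
Among all size-2 subsets of the eligible variables, only {StoreType, WebVisits} blocks every backdoor path, so it is the unique smallest valid adjustment set.

{StoreType, WebVisits}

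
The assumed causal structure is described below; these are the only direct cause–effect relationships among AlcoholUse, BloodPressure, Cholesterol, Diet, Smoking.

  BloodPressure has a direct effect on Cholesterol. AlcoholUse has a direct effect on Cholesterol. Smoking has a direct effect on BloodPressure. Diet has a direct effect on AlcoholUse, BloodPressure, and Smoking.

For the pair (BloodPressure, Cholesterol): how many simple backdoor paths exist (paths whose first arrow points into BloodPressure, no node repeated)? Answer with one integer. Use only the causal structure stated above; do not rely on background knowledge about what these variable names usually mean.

2

A backdoor path from BloodPressure to Cholesterol is any simple undirected path whose first edge points into BloodPressure (i.e. leaves BloodPressure via a parent).
Parents of BloodPressure: {Diet, Smoking}.
Enumerating:
  P1: BloodPressure <- Diet -> AlcoholUse -> Cholesterol
  P2: BloodPressure <- Smoking <- Diet -> AlcoholUse -> Cholesterol
That exhausts the simple backdoor paths. Count: 2.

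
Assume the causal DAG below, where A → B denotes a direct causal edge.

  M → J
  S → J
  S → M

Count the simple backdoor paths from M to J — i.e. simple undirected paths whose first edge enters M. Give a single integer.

1

A backdoor path from M to J is any simple undirected path whose first edge points into M (i.e. leaves M via a parent).
Parents of M: {S}.
Enumerating:
  P1: M <- S -> J
That exhausts the simple backdoor paths. Count: 1.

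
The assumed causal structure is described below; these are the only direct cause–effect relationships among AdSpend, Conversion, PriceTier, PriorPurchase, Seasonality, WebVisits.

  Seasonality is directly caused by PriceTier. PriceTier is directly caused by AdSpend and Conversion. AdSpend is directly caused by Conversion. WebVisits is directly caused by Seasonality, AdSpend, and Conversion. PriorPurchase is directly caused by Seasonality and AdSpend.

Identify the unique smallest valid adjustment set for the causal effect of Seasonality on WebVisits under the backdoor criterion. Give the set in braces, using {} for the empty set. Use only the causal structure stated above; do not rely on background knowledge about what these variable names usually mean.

Variables eligible for adjustment (non-descendants of Seasonality, excluding Seasonality and WebVisits): {AdSpend, Conversion, PriceTier}.
Backdoor paths from Seasonality to WebVisits:
  P1: Seasonality <- PriceTier <- Conversion -> AdSpend -> WebVisits
  P2: Seasonality <- PriceTier <- Conversion -> WebVisits
  P3: Seasonality <- PriceTier <- AdSpend <- Conversion -> WebVisits
  P4: Seasonality <- PriceTier <- AdSpend -> WebVisits
The empty set is not sufficient: P1 (Seasonality <- PriceTier <- Conversion -> AdSpend -> WebVisits) has no collider blocking it and no conditioned non-collider, so it is open.
Try {PriceTier}:
  P1: blocked at chain node PriceTier ∈ conditioning set.
  P2: blocked at chain node PriceTier ∈ conditioning set.
  P3: blocked at chain node PriceTier ∈ conditioning set.
  P4: blocked at chain node PriceTier ∈ conditioning set.
{PriceTier} contains no descendant of Seasonality and blocks every backdoor path.
No other singleton works — e.g. {Conversion} leaves P4 open — so {PriceTier} is the unique smallest valid adjustment set.

{PriceTier}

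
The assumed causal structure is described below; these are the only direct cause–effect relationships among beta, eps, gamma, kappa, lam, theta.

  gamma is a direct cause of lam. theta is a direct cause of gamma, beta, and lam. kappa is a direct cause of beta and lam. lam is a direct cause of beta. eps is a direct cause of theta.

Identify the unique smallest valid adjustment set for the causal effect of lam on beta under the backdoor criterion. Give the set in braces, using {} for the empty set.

Variables eligible for adjustment (non-descendants of lam, excluding lam and beta): {eps, gamma, kappa, theta}.
Backdoor paths from lam to beta:
  P1: lam <- theta -> beta
  P2: lam <- kappa -> beta
  P3: lam <- gamma <- theta -> beta
The empty set is not sufficient: P1 (lam <- theta -> beta) has no collider blocking it and no conditioned non-collider, so it is open.
Try {kappa, theta}:
  P1: blocked at fork node theta ∈ conditioning set.
  P2: blocked at fork node kappa ∈ conditioning set.
  P3: blocked at fork node theta ∈ conditioning set.
{kappa, theta} contains no descendant of lam and blocks every backdoor path.
Every element of {kappa, theta} is needed (dropping kappa leaves P2 open; dropping theta leaves P1 open), so no proper subset is valid.
Among all size-2 subsets of the eligible variables, only {kappa, theta} blocks every backdoor path, so it is the unique smallest valid adjustment set.

{kappa, theta}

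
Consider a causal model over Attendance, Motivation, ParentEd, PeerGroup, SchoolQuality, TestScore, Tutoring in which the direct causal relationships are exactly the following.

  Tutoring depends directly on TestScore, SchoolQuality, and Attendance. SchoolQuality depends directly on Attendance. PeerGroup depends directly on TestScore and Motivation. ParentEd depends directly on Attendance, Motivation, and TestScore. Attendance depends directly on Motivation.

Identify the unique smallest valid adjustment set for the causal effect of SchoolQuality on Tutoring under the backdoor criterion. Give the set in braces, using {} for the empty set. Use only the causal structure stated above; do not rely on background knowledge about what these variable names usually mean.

{Attendance}

Variables eligible for adjustment (non-descendants of SchoolQuality, excluding SchoolQuality and Tutoring): {Attendance, Motivation, ParentEd, PeerGroup, TestScore}.
Backdoor paths from SchoolQuality to Tutoring:
  P1: SchoolQuality <- Attendance <- Motivation -> PeerGroup <- TestScore -> Tutoring
  P2: SchoolQuality <- Attendance <- Motivation -> ParentEd <- TestScore -> Tutoring
  P3: SchoolQuality <- Attendance -> ParentEd <- Motivation -> PeerGroup <- TestScore -> Tutoring
  P4: SchoolQuality <- Attendance -> ParentEd <- TestScore -> Tutoring
  P5: SchoolQuality <- Attendance -> Tutoring
The empty set is not sufficient: P5 (SchoolQuality <- Attendance -> Tutoring) has no collider blocking it and no conditioned non-collider, so it is open.
Try {Attendance}:
  P1: blocked at chain node Attendance ∈ conditioning set.
  P2: blocked at chain node Attendance ∈ conditioning set.
  P3: blocked at fork node Attendance ∈ conditioning set.
  P4: blocked at fork node Attendance ∈ conditioning set.
  P5: blocked at fork node Attendance ∈ conditioning set.
{Attendance} contains no descendant of SchoolQuality and blocks every backdoor path.
No other singleton works — e.g. {Motivation} leaves P5 open — so {Attendance} is the unique smallest valid adjustment set.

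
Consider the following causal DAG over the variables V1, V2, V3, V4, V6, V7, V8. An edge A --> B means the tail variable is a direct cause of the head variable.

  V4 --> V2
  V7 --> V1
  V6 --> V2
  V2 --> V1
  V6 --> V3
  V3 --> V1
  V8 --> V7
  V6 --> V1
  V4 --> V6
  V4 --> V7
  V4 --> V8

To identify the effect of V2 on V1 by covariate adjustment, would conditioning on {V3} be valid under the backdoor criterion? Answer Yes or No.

No

Backdoor paths from V2 to V1 (paths whose first edge points into V2):
  P1: V2 <- V4 -> V8 -> V7 -> V1
  P2: V2 <- V4 -> V6 -> V3 -> V1
  P3: V2 <- V4 -> V6 -> V1
  P4: V2 <- V4 -> V7 -> V1
  P5: V2 <- V6 <- V4 -> V8 -> V7 -> V1
  P6: V2 <- V6 <- V4 -> V7 -> V1
  P7: V2 <- V6 -> V3 -> V1
  P8: V2 <- V6 -> V1
Condition 1 (no descendant of V2 in the set): holds — descendants of V2 are {V1}; none are in {V3}.
Condition 2 (every backdoor path blocked by {V3}):
  P1: open — no interior node is in the conditioning set.
  P2: blocked at chain node V3 ∈ conditioning set.
  P3: open — no interior node is in the conditioning set.
  P4: open — no interior node is in the conditioning set.
  P5: open — no interior node is in the conditioning set.
  P6: open — no interior node is in the conditioning set.
  P7: blocked at chain node V3 ∈ conditioning set.
  P8: open — no interior node is in the conditioning set.
{V3} does not satisfy the backdoor criterion.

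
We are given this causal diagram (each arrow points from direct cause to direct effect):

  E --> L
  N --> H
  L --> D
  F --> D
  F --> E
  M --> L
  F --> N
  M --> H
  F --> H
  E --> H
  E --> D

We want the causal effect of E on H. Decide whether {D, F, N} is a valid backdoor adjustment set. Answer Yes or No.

Backdoor paths from E to H (paths whose first edge points into E):
  P1: E <- F -> N -> H
  P2: E <- F -> H
  P3: E <- F -> D <- L <- M -> H
Condition 1 (no descendant of E in the set): FAILS — D is a descendant of E.
Condition 2 (every backdoor path blocked by {D, F, N}):
  P1: blocked at fork node F ∈ conditioning set.
  P2: blocked at fork node F ∈ conditioning set.
  P3: blocked at fork node F ∈ conditioning set.
{D, F, N} does not satisfy the backdoor criterion.

No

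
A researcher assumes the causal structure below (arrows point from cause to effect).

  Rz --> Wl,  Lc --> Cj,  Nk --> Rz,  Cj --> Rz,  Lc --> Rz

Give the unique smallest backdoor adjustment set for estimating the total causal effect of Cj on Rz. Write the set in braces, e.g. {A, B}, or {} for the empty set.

Variables eligible for adjustment (non-descendants of Cj, excluding Cj and Rz): {Lc, Nk}.
Backdoor paths from Cj to Rz:
  P1: Cj <- Lc -> Rz
The empty set is not sufficient: P1 (Cj <- Lc -> Rz) has no collider blocking it and no conditioned non-collider, so it is open.
Try {Lc}:
  P1: blocked at fork node Lc ∈ conditioning set.
{Lc} contains no descendant of Cj and blocks every backdoor path.
No other singleton works — e.g. {Nk} leaves P1 open — so {Lc} is the unique smallest valid adjustment set.

{Lc}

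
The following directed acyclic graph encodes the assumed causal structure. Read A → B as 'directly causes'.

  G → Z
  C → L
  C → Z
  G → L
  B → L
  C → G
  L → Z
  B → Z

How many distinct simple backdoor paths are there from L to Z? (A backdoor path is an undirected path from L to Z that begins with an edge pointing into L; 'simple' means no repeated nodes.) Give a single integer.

5

A backdoor path from L to Z is any simple undirected path whose first edge points into L (i.e. leaves L via a parent).
Parents of L: {B, C, G}.
Enumerating:
  P1: L <- B -> Z
  P2: L <- C -> G -> Z
  P3: L <- C -> Z
  P4: L <- G <- C -> Z
  P5: L <- G -> Z
That exhausts the simple backdoor paths. Count: 5.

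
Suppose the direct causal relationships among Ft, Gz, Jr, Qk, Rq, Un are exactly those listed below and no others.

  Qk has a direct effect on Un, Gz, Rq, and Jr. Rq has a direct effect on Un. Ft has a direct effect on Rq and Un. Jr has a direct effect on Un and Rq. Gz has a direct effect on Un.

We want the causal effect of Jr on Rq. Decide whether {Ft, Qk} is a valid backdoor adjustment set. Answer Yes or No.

Yes

Backdoor paths from Jr to Rq (paths whose first edge points into Jr):
  P1: Jr <- Qk -> Rq
  P2: Jr <- Qk -> Gz -> Un <- Ft -> Rq
  P3: Jr <- Qk -> Gz -> Un <- Rq
  P4: Jr <- Qk -> Un <- Ft -> Rq
  P5: Jr <- Qk -> Un <- Rq
Condition 1 (no descendant of Jr in the set): holds — descendants of Jr are {Rq, Un}; none are in {Ft, Qk}.
Condition 2 (every backdoor path blocked by {Ft, Qk}):
  P1: blocked at fork node Qk ∈ conditioning set.
  P2: blocked at fork node Qk ∈ conditioning set.
  P3: blocked at fork node Qk ∈ conditioning set.
  P4: blocked at fork node Qk ∈ conditioning set.
  P5: blocked at fork node Qk ∈ conditioning set.
{Ft, Qk} satisfies the backdoor criterion.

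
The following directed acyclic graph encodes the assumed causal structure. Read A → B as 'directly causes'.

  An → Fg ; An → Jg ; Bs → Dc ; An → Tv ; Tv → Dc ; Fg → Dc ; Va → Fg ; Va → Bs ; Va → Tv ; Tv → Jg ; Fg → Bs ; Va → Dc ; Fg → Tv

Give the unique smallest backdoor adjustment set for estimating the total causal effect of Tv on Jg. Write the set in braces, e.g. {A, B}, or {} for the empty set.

{An}

Variables eligible for adjustment (non-descendants of Tv, excluding Tv and Jg): {An, Bs, Fg, Va}.
Backdoor paths from Tv to Jg:
  P1: Tv <- Va -> Fg <- An -> Jg
  P2: Tv <- Va -> Bs <- Fg <- An -> Jg
  P3: Tv <- Va -> Bs -> Dc <- Fg <- An -> Jg
  P4: Tv <- Va -> Dc <- Fg <- An -> Jg
  P5: Tv <- Va -> Dc <- Bs <- Fg <- An -> Jg
  P6: Tv <- An -> Jg
  P7: Tv <- Fg <- An -> Jg
The empty set is not sufficient: P6 (Tv <- An -> Jg) has no collider blocking it and no conditioned non-collider, so it is open.
Try {An}:
  P1: blocked at collider Fg (neither it nor any descendant is in the conditioning set).
  P2: blocked at collider Bs (neither it nor any descendant is in the conditioning set).
  P3: blocked at collider Dc (neither it nor any descendant is in the conditioning set).
  P4: blocked at collider Dc (neither it nor any descendant is in the conditioning set).
  P5: blocked at collider Dc (neither it nor any descendant is in the conditioning set).
  P6: blocked at fork node An ∈ conditioning set.
  P7: blocked at fork node An ∈ conditioning set.
{An} contains no descendant of Tv and blocks every backdoor path.
No other singleton works — e.g. {Va} leaves P6 open — so {An} is the unique smallest valid adjustment set.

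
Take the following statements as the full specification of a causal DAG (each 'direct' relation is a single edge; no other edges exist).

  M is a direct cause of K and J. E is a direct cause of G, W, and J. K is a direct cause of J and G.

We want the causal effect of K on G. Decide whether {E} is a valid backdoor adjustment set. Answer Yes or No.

Yes

Backdoor paths from K to G (paths whose first edge points into K):
  P1: K <- M -> J <- E -> G
Condition 1 (no descendant of K in the set): holds — descendants of K are {G, J}; none are in {E}.
Condition 2 (every backdoor path blocked by {E}):
  P1: blocked at collider J (neither it nor any descendant is in the conditioning set).
{E} satisfies the backdoor criterion.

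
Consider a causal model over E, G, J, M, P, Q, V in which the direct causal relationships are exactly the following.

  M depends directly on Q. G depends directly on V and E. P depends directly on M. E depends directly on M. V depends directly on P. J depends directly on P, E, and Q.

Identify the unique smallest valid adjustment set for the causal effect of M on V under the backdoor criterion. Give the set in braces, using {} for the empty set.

Variables eligible for adjustment (non-descendants of M, excluding M and V): {Q}.
Backdoor paths from M to V:
  P1: M <- Q -> J <- P -> V
  P2: M <- Q -> J <- E -> G <- V
Each backdoor path contains an unconditioned collider, so every path is already blocked with the empty conditioning set:
  P1: blocked at collider J (neither it nor any descendant is in the conditioning set).
  P2: blocked at collider J (neither it nor any descendant is in the conditioning set).
The empty set is therefore the unique smallest valid set.

{}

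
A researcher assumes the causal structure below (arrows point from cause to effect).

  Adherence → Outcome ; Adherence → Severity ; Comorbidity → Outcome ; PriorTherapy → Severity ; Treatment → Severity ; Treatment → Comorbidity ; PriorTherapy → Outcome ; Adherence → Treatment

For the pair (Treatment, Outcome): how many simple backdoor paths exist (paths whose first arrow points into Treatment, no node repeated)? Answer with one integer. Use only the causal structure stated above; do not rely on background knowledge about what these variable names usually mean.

A backdoor path from Treatment to Outcome is any simple undirected path whose first edge points into Treatment (i.e. leaves Treatment via a parent).
Parents of Treatment: {Adherence}.
Enumerating:
  P1: Treatment <- Adherence -> Outcome
  P2: Treatment <- Adherence -> Severity <- PriorTherapy -> Outcome
That exhausts the simple backdoor paths. Count: 2.

2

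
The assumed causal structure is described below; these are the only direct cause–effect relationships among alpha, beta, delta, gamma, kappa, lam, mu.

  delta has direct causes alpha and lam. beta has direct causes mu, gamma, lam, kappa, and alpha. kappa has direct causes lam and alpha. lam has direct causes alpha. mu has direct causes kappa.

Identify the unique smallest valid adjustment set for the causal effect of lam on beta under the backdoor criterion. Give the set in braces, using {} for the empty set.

{alpha}

Variables eligible for adjustment (non-descendants of lam, excluding lam and beta): {alpha, gamma}.
Backdoor paths from lam to beta:
  P1: lam <- alpha -> kappa -> mu -> beta
  P2: lam <- alpha -> kappa -> beta
  P3: lam <- alpha -> beta
The empty set is not sufficient: P1 (lam <- alpha -> kappa -> mu -> beta) has no collider blocking it and no conditioned non-collider, so it is open.
Try {alpha}:
  P1: blocked at fork node alpha ∈ conditioning set.
  P2: blocked at fork node alpha ∈ conditioning set.
  P3: blocked at fork node alpha ∈ conditioning set.
{alpha} contains no descendant of lam and blocks every backdoor path.
No other singleton works — e.g. {gamma} leaves P1 open — so {alpha} is the unique smallest valid adjustment set.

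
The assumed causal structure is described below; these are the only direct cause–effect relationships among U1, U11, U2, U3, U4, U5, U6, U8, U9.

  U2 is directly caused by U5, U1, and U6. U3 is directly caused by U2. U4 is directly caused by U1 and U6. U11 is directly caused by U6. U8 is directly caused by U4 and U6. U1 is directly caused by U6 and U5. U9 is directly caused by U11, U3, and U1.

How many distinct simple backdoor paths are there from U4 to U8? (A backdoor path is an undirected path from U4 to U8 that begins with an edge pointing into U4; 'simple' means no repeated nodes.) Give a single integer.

A backdoor path from U4 to U8 is any simple undirected path whose first edge points into U4 (i.e. leaves U4 via a parent).
Parents of U4: {U1, U6}.
Enumerating:
  P1: U4 <- U6 -> U8
  P2: U4 <- U1 <- U5 -> U2 <- U6 -> U8
  P3: U4 <- U1 <- U5 -> U2 -> U3 -> U9 <- U11 <- U6 -> U8
  P4: U4 <- U1 <- U6 -> U8
  P5: U4 <- U1 -> U2 <- U6 -> U8
  P6: U4 <- U1 -> U2 -> U3 -> U9 <- U11 <- U6 -> U8
  P7: U4 <- U1 -> U9 <- U11 <- U6 -> U8
  P8: U4 <- U1 -> U9 <- U3 <- U2 <- U6 -> U8
That exhausts the simple backdoor paths. Count: 8.

8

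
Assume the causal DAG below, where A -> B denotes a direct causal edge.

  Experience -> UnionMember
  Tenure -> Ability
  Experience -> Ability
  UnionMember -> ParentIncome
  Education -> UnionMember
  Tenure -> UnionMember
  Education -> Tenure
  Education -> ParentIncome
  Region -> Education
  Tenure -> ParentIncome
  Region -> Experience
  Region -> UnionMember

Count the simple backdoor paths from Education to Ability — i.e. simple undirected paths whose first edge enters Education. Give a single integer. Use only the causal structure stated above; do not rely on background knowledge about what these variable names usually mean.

6

A backdoor path from Education to Ability is any simple undirected path whose first edge points into Education (i.e. leaves Education via a parent).
Parents of Education: {Region}.
Enumerating:
  P1: Education <- Region -> Experience -> UnionMember <- Tenure -> Ability
  P2: Education <- Region -> Experience -> UnionMember -> ParentIncome <- Tenure -> Ability
  P3: Education <- Region -> Experience -> Ability
  P4: Education <- Region -> UnionMember <- Experience -> Ability
  P5: Education <- Region -> UnionMember <- Tenure -> Ability
  P6: Education <- Region -> UnionMember -> ParentIncome <- Tenure -> Ability
That exhausts the simple backdoor paths. Count: 6.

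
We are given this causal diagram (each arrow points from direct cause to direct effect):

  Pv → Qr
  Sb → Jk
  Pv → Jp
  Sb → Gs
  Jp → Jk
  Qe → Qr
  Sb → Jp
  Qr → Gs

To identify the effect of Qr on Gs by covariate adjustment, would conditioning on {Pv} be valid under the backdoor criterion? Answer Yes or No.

Backdoor paths from Qr to Gs (paths whose first edge points into Qr):
  P1: Qr <- Pv -> Jp <- Sb -> Gs
  P2: Qr <- Pv -> Jp -> Jk <- Sb -> Gs
Condition 1 (no descendant of Qr in the set): holds — descendants of Qr are {Gs}; none are in {Pv}.
Condition 2 (every backdoor path blocked by {Pv}):
  P1: blocked at fork node Pv ∈ conditioning set.
  P2: blocked at fork node Pv ∈ conditioning set.
{Pv} satisfies the backdoor criterion.

Yes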